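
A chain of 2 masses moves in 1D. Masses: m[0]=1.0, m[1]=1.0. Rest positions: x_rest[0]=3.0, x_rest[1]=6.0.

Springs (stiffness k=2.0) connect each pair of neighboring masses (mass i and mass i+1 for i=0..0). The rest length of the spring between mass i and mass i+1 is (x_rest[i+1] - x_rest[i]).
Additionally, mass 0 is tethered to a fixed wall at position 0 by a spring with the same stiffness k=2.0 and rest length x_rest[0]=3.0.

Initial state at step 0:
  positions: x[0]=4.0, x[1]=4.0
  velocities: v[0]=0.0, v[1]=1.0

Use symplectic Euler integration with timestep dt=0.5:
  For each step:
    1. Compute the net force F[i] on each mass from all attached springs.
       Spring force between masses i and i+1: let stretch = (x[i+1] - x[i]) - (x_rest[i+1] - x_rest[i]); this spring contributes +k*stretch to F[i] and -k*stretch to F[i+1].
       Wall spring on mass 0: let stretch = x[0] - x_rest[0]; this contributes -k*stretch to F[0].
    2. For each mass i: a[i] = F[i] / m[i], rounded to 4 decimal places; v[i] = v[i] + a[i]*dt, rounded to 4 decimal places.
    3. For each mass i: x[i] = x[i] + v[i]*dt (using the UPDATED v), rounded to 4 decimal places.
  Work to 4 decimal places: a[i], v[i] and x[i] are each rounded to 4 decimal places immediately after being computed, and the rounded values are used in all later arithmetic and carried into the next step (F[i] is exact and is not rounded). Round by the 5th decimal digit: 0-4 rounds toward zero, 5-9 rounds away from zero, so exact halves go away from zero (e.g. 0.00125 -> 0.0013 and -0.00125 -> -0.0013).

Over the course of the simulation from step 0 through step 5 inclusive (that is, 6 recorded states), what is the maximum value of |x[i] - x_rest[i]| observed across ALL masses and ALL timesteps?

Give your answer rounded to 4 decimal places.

Answer: 2.7500

Derivation:
Step 0: x=[4.0000 4.0000] v=[0.0000 1.0000]
Step 1: x=[2.0000 6.0000] v=[-4.0000 4.0000]
Step 2: x=[1.0000 7.5000] v=[-2.0000 3.0000]
Step 3: x=[2.7500 7.2500] v=[3.5000 -0.5000]
Step 4: x=[5.3750 6.2500] v=[5.2500 -2.0000]
Step 5: x=[5.7500 6.3125] v=[0.7500 0.1250]
Max displacement = 2.7500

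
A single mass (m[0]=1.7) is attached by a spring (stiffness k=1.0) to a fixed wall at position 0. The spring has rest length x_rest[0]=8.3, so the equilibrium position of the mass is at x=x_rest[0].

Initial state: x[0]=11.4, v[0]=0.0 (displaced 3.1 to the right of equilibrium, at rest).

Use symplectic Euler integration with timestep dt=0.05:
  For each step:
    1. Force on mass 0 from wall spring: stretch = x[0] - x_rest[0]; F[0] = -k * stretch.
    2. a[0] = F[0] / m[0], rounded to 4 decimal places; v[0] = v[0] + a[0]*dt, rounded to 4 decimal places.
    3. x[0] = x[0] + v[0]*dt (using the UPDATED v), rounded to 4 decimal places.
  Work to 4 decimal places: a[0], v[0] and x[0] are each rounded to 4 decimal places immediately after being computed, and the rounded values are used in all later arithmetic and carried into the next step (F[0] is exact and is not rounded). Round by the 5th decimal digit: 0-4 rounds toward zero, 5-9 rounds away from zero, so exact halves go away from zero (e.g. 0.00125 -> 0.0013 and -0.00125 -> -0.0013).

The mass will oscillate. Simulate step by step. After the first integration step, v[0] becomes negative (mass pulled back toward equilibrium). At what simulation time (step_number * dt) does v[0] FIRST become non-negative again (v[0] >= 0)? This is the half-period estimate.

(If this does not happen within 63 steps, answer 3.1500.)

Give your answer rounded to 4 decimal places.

Step 0: x=[11.4000] v=[0.0000]
Step 1: x=[11.3954] v=[-0.0912]
Step 2: x=[11.3863] v=[-0.1822]
Step 3: x=[11.3727] v=[-0.2730]
Step 4: x=[11.3545] v=[-0.3634]
Step 5: x=[11.3318] v=[-0.4532]
Step 6: x=[11.3047] v=[-0.5424]
Step 7: x=[11.2732] v=[-0.6308]
Step 8: x=[11.2373] v=[-0.7182]
Step 9: x=[11.1971] v=[-0.8046]
Step 10: x=[11.1526] v=[-0.8898]
Step 11: x=[11.1039] v=[-0.9737]
Step 12: x=[11.0511] v=[-1.0562]
Step 13: x=[10.9942] v=[-1.1371]
Step 14: x=[10.9334] v=[-1.2163]
Step 15: x=[10.8687] v=[-1.2938]
Step 16: x=[10.8002] v=[-1.3694]
Step 17: x=[10.7281] v=[-1.4429]
Step 18: x=[10.6524] v=[-1.5143]
Step 19: x=[10.5732] v=[-1.5835]
Step 20: x=[10.4907] v=[-1.6504]
Step 21: x=[10.4050] v=[-1.7148]
Step 22: x=[10.3162] v=[-1.7767]
Step 23: x=[10.2244] v=[-1.8360]
Step 24: x=[10.1298] v=[-1.8926]
Step 25: x=[10.0325] v=[-1.9464]
Step 26: x=[9.9326] v=[-1.9974]
Step 27: x=[9.8303] v=[-2.0454]
Step 28: x=[9.7258] v=[-2.0904]
Step 29: x=[9.6192] v=[-2.1323]
Step 30: x=[9.5106] v=[-2.1711]
Step 31: x=[9.4003] v=[-2.2067]
Step 32: x=[9.2883] v=[-2.2391]
Step 33: x=[9.1749] v=[-2.2682]
Step 34: x=[9.0602] v=[-2.2939]
Step 35: x=[8.9444] v=[-2.3163]
Step 36: x=[8.8276] v=[-2.3353]
Step 37: x=[8.7101] v=[-2.3508]
Step 38: x=[8.5920] v=[-2.3629]
Step 39: x=[8.4734] v=[-2.3715]
Step 40: x=[8.3546] v=[-2.3766]
Step 41: x=[8.2357] v=[-2.3782]
Step 42: x=[8.1169] v=[-2.3763]
Step 43: x=[7.9984] v=[-2.3709]
Step 44: x=[7.8803] v=[-2.3620]
Step 45: x=[7.7628] v=[-2.3497]
Step 46: x=[7.6461] v=[-2.3339]
Step 47: x=[7.5304] v=[-2.3147]
Step 48: x=[7.4158] v=[-2.2921]
Step 49: x=[7.3025] v=[-2.2661]
Step 50: x=[7.1907] v=[-2.2368]
Step 51: x=[7.0805] v=[-2.2042]
Step 52: x=[6.9721] v=[-2.1683]
Step 53: x=[6.8656] v=[-2.1292]
Step 54: x=[6.7613] v=[-2.0870]
Step 55: x=[6.6592] v=[-2.0417]
Step 56: x=[6.5595] v=[-1.9934]
Step 57: x=[6.4624] v=[-1.9422]
Step 58: x=[6.3680] v=[-1.8882]
Step 59: x=[6.2764] v=[-1.8314]
Step 60: x=[6.1878] v=[-1.7719]
Step 61: x=[6.1023] v=[-1.7098]
Step 62: x=[6.0200] v=[-1.6452]
Step 63: x=[5.9411] v=[-1.5781]
v[0] did not become non-negative within 63 steps; using fallback time=3.1500

Answer: 3.1500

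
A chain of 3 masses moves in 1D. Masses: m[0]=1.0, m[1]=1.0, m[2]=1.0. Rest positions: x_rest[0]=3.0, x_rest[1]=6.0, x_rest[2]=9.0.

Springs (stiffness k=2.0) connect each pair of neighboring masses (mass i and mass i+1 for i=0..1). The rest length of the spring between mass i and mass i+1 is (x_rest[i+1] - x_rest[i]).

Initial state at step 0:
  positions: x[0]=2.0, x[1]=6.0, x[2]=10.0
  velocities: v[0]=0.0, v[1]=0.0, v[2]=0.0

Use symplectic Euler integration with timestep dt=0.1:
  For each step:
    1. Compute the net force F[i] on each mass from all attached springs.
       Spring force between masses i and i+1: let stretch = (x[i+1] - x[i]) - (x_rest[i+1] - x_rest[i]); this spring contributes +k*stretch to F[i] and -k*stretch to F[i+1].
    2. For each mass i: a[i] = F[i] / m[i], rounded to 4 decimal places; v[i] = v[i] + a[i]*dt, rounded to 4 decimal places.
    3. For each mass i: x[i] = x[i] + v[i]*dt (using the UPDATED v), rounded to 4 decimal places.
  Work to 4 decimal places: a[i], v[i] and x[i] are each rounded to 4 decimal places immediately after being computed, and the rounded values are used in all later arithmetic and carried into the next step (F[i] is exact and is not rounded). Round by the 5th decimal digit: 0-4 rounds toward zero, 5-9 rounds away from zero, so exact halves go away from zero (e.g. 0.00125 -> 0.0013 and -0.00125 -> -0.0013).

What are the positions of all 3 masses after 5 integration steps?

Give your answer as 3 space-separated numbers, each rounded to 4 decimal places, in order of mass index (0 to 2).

Answer: 2.2863 6.0000 9.7138

Derivation:
Step 0: x=[2.0000 6.0000 10.0000] v=[0.0000 0.0000 0.0000]
Step 1: x=[2.0200 6.0000 9.9800] v=[0.2000 0.0000 -0.2000]
Step 2: x=[2.0596 6.0000 9.9404] v=[0.3960 0.0000 -0.3960]
Step 3: x=[2.1180 6.0000 9.8820] v=[0.5841 0.0000 -0.5841]
Step 4: x=[2.1941 6.0000 9.8060] v=[0.7605 0.0000 -0.7605]
Step 5: x=[2.2863 6.0000 9.7138] v=[0.9217 0.0000 -0.9217]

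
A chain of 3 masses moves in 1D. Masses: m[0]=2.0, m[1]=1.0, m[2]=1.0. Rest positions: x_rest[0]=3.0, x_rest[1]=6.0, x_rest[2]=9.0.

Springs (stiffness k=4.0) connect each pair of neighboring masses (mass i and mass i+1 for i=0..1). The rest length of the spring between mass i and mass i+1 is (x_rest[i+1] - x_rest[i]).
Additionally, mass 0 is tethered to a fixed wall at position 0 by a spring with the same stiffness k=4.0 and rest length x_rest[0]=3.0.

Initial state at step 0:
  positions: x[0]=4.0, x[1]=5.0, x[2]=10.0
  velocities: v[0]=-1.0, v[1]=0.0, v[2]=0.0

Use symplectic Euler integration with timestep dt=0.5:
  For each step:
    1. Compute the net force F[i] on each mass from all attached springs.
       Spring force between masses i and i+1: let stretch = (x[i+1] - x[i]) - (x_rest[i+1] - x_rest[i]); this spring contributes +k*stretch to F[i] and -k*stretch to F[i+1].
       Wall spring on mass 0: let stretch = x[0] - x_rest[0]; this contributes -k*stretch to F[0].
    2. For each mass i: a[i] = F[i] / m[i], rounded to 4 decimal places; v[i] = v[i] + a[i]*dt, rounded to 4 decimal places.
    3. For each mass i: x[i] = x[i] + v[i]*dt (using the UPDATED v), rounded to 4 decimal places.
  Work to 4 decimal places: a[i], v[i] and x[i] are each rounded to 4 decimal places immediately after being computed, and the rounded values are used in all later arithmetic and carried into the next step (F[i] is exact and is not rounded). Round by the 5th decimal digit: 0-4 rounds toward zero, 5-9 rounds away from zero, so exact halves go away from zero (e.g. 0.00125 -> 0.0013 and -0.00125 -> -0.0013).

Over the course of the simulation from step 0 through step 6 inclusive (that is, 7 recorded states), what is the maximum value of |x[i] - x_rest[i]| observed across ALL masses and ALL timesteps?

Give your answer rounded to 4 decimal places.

Step 0: x=[4.0000 5.0000 10.0000] v=[-1.0000 0.0000 0.0000]
Step 1: x=[2.0000 9.0000 8.0000] v=[-4.0000 8.0000 -4.0000]
Step 2: x=[2.5000 5.0000 10.0000] v=[1.0000 -8.0000 4.0000]
Step 3: x=[3.0000 3.5000 10.0000] v=[1.0000 -3.0000 0.0000]
Step 4: x=[2.2500 8.0000 6.5000] v=[-1.5000 9.0000 -7.0000]
Step 5: x=[3.2500 5.2500 7.5000] v=[2.0000 -5.5000 2.0000]
Step 6: x=[3.6250 2.7500 9.2500] v=[0.7500 -5.0000 3.5000]
Max displacement = 3.2500

Answer: 3.2500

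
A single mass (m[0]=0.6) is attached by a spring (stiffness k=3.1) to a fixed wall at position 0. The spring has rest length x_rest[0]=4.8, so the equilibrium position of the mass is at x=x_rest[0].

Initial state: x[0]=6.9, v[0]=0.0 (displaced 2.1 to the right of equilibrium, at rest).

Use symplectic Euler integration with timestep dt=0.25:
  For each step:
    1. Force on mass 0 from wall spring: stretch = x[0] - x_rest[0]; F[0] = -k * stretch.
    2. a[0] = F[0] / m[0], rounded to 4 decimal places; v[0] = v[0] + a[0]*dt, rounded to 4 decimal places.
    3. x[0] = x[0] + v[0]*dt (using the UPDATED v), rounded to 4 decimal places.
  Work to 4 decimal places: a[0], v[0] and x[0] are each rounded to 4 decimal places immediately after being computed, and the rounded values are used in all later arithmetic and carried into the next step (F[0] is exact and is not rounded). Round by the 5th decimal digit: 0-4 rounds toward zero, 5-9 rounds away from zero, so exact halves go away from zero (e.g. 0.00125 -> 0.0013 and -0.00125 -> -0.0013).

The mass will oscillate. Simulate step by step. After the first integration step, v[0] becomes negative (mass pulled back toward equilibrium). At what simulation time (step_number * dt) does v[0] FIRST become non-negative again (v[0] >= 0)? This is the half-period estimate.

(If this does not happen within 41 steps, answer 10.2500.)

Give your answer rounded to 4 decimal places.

Answer: 1.5000

Derivation:
Step 0: x=[6.9000] v=[0.0000]
Step 1: x=[6.2219] v=[-2.7125]
Step 2: x=[5.0846] v=[-4.5491]
Step 3: x=[3.8554] v=[-4.9167]
Step 4: x=[2.9313] v=[-3.6966]
Step 5: x=[2.6106] v=[-1.2829]
Step 6: x=[2.9969] v=[1.5451]
First v>=0 after going negative at step 6, time=1.5000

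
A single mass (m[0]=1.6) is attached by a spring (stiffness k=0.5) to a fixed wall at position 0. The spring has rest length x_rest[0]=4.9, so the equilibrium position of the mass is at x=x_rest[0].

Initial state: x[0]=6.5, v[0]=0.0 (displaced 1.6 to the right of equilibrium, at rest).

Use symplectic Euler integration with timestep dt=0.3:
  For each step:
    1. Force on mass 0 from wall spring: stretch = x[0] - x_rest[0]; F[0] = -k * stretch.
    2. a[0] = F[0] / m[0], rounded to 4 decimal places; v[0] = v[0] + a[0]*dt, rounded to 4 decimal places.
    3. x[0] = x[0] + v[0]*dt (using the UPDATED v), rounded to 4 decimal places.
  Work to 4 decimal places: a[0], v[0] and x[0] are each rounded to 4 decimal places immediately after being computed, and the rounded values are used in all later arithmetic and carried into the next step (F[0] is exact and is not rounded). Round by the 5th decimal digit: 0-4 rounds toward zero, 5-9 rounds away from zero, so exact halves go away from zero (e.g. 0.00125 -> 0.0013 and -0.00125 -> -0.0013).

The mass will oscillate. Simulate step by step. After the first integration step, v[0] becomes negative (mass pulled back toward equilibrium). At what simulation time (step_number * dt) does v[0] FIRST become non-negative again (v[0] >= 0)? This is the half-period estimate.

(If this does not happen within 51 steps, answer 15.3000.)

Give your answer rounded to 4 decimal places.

Step 0: x=[6.5000] v=[0.0000]
Step 1: x=[6.4550] v=[-0.1500]
Step 2: x=[6.3663] v=[-0.2958]
Step 3: x=[6.2363] v=[-0.4333]
Step 4: x=[6.0687] v=[-0.5586]
Step 5: x=[5.8682] v=[-0.6682]
Step 6: x=[5.6405] v=[-0.7590]
Step 7: x=[5.3920] v=[-0.8284]
Step 8: x=[5.1297] v=[-0.8745]
Step 9: x=[4.8609] v=[-0.8960]
Step 10: x=[4.5932] v=[-0.8923]
Step 11: x=[4.3342] v=[-0.8635]
Step 12: x=[4.0911] v=[-0.8105]
Step 13: x=[3.8707] v=[-0.7347]
Step 14: x=[3.6792] v=[-0.6382]
Step 15: x=[3.5221] v=[-0.5238]
Step 16: x=[3.4037] v=[-0.3946]
Step 17: x=[3.3274] v=[-0.2543]
Step 18: x=[3.2953] v=[-0.1069]
Step 19: x=[3.3084] v=[0.0436]
First v>=0 after going negative at step 19, time=5.7000

Answer: 5.7000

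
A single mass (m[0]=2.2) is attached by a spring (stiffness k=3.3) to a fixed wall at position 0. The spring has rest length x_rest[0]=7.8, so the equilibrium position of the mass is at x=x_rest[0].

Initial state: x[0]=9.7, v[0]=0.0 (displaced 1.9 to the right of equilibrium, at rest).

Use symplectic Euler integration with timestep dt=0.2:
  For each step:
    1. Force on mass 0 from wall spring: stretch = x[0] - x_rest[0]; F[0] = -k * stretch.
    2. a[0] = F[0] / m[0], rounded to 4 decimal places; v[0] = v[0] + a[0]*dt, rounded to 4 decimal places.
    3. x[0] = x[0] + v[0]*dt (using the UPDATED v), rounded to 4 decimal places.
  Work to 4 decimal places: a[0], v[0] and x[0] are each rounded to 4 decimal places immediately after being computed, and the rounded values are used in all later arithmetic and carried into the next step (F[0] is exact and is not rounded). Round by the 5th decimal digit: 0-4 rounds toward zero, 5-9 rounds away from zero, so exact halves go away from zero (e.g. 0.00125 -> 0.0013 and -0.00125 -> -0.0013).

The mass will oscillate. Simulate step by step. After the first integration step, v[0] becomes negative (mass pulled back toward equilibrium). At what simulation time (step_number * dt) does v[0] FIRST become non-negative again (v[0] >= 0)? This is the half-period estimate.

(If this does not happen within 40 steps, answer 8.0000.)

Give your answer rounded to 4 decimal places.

Answer: 2.6000

Derivation:
Step 0: x=[9.7000] v=[0.0000]
Step 1: x=[9.5860] v=[-0.5700]
Step 2: x=[9.3648] v=[-1.1058]
Step 3: x=[9.0498] v=[-1.5752]
Step 4: x=[8.6598] v=[-1.9501]
Step 5: x=[8.2182] v=[-2.2080]
Step 6: x=[7.7515] v=[-2.3335]
Step 7: x=[7.2877] v=[-2.3189]
Step 8: x=[6.8547] v=[-2.1652]
Step 9: x=[6.4784] v=[-1.8816]
Step 10: x=[6.1814] v=[-1.4851]
Step 11: x=[5.9815] v=[-0.9995]
Step 12: x=[5.8907] v=[-0.4539]
Step 13: x=[5.9145] v=[0.1189]
First v>=0 after going negative at step 13, time=2.6000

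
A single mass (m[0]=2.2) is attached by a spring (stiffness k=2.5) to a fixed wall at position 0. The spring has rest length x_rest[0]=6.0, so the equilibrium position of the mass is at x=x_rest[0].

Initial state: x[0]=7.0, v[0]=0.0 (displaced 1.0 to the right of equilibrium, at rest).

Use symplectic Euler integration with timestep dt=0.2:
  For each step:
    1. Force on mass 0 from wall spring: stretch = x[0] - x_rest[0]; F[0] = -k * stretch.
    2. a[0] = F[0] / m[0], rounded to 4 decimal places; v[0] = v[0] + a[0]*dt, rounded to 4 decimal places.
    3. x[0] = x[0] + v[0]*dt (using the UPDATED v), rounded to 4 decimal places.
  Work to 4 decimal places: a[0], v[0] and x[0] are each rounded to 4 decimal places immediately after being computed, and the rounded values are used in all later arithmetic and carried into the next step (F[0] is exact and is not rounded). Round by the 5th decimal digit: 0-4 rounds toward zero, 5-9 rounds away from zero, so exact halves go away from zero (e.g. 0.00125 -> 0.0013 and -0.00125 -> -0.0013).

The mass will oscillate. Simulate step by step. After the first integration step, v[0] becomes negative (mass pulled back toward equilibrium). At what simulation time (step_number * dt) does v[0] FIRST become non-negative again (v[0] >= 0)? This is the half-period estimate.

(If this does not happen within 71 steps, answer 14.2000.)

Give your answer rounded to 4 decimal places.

Step 0: x=[7.0000] v=[0.0000]
Step 1: x=[6.9545] v=[-0.2273]
Step 2: x=[6.8657] v=[-0.4442]
Step 3: x=[6.7375] v=[-0.6410]
Step 4: x=[6.5758] v=[-0.8086]
Step 5: x=[6.3879] v=[-0.9395]
Step 6: x=[6.1824] v=[-1.0277]
Step 7: x=[5.9686] v=[-1.0692]
Step 8: x=[5.7562] v=[-1.0621]
Step 9: x=[5.5549] v=[-1.0067]
Step 10: x=[5.3738] v=[-0.9055]
Step 11: x=[5.2212] v=[-0.7632]
Step 12: x=[5.1040] v=[-0.5862]
Step 13: x=[5.0275] v=[-0.3826]
Step 14: x=[4.9952] v=[-0.1616]
Step 15: x=[5.0086] v=[0.0668]
First v>=0 after going negative at step 15, time=3.0000

Answer: 3.0000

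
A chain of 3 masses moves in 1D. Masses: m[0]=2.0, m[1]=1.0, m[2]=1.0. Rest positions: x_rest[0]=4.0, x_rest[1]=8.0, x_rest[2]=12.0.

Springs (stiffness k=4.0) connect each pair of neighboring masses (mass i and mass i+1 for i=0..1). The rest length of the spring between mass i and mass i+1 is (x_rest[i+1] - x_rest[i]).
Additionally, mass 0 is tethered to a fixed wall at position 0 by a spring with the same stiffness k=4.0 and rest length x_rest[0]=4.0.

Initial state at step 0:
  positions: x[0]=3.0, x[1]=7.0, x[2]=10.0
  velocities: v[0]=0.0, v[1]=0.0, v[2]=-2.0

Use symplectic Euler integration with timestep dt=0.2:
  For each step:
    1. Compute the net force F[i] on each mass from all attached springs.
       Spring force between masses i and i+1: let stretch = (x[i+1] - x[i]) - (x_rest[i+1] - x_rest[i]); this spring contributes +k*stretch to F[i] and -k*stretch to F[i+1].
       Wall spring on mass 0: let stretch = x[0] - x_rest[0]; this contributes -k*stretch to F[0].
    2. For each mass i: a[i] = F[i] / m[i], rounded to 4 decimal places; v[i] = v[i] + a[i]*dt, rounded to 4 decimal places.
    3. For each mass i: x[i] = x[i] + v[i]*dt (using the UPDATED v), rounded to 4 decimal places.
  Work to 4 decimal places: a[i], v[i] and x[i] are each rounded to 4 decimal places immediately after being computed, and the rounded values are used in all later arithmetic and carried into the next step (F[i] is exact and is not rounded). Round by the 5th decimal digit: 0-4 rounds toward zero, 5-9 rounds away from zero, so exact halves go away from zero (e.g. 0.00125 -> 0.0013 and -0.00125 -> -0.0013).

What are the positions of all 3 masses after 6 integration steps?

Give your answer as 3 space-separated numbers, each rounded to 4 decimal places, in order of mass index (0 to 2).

Step 0: x=[3.0000 7.0000 10.0000] v=[0.0000 0.0000 -2.0000]
Step 1: x=[3.0800 6.8400 9.7600] v=[0.4000 -0.8000 -1.2000]
Step 2: x=[3.2144 6.5456 9.6928] v=[0.6720 -1.4720 -0.3360]
Step 3: x=[3.3581 6.2218 9.7620] v=[0.7187 -1.6192 0.3462]
Step 4: x=[3.4623 6.0062 9.9048] v=[0.5209 -1.0780 0.7140]
Step 5: x=[3.4930 6.0074 10.0638] v=[0.1535 0.0058 0.7951]
Step 6: x=[3.4454 6.2553 10.2138] v=[-0.2379 1.2394 0.7500]

Answer: 3.4454 6.2553 10.2138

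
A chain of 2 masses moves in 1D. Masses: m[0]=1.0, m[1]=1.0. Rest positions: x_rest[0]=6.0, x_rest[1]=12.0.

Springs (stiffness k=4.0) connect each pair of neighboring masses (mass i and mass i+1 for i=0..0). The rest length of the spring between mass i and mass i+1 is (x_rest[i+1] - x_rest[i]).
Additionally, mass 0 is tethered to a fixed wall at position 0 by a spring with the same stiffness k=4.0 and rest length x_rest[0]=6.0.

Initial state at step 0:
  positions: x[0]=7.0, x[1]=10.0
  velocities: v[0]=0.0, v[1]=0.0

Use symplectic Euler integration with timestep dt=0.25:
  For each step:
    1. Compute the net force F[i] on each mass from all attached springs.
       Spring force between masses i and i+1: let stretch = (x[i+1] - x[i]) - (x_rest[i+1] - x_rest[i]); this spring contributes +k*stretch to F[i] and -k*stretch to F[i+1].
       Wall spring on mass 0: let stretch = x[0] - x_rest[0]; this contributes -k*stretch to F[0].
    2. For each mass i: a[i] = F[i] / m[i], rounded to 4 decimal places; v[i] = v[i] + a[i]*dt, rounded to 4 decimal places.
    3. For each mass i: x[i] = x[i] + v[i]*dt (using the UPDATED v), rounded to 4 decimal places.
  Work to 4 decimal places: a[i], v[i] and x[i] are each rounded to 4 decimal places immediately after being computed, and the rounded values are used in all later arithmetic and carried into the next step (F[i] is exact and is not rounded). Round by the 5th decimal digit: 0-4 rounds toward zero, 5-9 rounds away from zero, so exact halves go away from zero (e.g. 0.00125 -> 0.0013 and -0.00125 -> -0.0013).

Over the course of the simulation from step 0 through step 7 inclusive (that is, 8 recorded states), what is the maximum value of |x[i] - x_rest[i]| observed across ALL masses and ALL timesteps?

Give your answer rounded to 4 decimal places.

Step 0: x=[7.0000 10.0000] v=[0.0000 0.0000]
Step 1: x=[6.0000 10.7500] v=[-4.0000 3.0000]
Step 2: x=[4.6875 11.8125] v=[-5.2500 4.2500]
Step 3: x=[3.9844 12.5938] v=[-2.8125 3.1250]
Step 4: x=[4.4375 12.7227] v=[1.8125 0.5156]
Step 5: x=[5.8526 12.2803] v=[5.6602 -1.7696]
Step 6: x=[7.4114 11.7310] v=[6.2353 -2.1973]
Step 7: x=[8.1973 11.6018] v=[3.1435 -0.5169]
Max displacement = 2.1973

Answer: 2.1973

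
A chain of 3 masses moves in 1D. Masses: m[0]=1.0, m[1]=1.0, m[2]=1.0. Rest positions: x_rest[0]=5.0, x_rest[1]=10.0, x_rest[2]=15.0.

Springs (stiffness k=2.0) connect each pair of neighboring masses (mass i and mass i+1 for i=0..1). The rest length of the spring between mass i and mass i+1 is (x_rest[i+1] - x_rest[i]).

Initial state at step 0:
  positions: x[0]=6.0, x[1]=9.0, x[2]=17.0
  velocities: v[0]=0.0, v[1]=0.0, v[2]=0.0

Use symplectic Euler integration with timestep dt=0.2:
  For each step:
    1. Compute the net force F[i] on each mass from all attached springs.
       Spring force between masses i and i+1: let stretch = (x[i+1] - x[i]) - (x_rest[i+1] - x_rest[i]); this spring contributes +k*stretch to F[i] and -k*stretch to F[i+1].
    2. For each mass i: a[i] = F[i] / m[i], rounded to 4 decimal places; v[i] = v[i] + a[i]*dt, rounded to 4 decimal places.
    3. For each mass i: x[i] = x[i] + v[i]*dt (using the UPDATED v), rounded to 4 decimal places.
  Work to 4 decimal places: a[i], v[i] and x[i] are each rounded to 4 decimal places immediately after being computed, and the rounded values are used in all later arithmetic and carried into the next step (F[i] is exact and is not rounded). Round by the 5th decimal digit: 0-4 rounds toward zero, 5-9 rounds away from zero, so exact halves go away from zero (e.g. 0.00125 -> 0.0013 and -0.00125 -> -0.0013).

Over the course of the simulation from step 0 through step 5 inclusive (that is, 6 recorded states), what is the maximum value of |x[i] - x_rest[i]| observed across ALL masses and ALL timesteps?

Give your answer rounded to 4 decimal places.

Step 0: x=[6.0000 9.0000 17.0000] v=[0.0000 0.0000 0.0000]
Step 1: x=[5.8400 9.4000 16.7600] v=[-0.8000 2.0000 -1.2000]
Step 2: x=[5.5648 10.1040 16.3312] v=[-1.3760 3.5200 -2.1440]
Step 3: x=[5.2527 10.9430 15.8042] v=[-1.5603 4.1952 -2.6349]
Step 4: x=[4.9959 11.7157 15.2883] v=[-1.2842 3.8636 -2.5794]
Step 5: x=[4.8766 12.2366 14.8866] v=[-0.5963 2.6047 -2.0084]
Max displacement = 2.2366

Answer: 2.2366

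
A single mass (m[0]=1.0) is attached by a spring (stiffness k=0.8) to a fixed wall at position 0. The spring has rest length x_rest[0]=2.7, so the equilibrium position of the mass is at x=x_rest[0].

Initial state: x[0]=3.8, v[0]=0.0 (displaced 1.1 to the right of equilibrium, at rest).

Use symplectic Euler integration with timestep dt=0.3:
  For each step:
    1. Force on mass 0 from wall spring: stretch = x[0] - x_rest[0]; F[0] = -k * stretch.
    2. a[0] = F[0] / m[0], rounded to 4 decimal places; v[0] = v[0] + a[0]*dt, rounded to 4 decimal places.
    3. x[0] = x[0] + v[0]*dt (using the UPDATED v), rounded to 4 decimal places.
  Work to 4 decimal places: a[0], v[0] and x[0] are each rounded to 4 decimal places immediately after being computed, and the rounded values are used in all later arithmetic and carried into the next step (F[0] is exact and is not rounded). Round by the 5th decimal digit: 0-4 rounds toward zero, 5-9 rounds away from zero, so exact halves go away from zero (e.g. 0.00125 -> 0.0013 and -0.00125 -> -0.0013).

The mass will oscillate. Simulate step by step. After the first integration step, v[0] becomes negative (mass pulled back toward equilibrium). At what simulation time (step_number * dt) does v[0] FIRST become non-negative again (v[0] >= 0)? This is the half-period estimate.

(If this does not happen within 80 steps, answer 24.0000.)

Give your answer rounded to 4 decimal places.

Answer: 3.6000

Derivation:
Step 0: x=[3.8000] v=[0.0000]
Step 1: x=[3.7208] v=[-0.2640]
Step 2: x=[3.5681] v=[-0.5090]
Step 3: x=[3.3529] v=[-0.7174]
Step 4: x=[3.0907] v=[-0.8741]
Step 5: x=[2.8003] v=[-0.9679]
Step 6: x=[2.5027] v=[-0.9920]
Step 7: x=[2.2193] v=[-0.9447]
Step 8: x=[1.9705] v=[-0.8293]
Step 9: x=[1.7742] v=[-0.6542]
Step 10: x=[1.6446] v=[-0.4320]
Step 11: x=[1.5910] v=[-0.1787]
Step 12: x=[1.6173] v=[0.0875]
First v>=0 after going negative at step 12, time=3.6000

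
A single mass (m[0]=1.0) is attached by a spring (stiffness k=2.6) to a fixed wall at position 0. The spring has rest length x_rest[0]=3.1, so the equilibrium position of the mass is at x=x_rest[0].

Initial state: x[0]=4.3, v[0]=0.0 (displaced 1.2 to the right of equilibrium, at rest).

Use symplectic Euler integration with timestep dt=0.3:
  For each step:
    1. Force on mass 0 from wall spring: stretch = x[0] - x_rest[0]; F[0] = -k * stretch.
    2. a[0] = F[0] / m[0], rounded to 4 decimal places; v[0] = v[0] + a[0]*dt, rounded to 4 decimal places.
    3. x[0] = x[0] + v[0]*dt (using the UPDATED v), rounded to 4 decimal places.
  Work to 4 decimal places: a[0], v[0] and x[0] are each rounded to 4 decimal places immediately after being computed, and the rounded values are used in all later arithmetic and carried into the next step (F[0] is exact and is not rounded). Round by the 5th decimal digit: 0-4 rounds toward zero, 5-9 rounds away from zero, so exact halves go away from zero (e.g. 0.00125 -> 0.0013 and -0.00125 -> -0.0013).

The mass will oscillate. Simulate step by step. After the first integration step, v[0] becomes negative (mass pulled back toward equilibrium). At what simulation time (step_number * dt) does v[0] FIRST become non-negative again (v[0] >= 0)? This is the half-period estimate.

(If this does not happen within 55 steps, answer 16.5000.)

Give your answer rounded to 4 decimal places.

Step 0: x=[4.3000] v=[0.0000]
Step 1: x=[4.0192] v=[-0.9360]
Step 2: x=[3.5233] v=[-1.6530]
Step 3: x=[2.9283] v=[-1.9832]
Step 4: x=[2.3735] v=[-1.8493]
Step 5: x=[1.9887] v=[-1.2826]
Step 6: x=[1.8640] v=[-0.4158]
Step 7: x=[2.0285] v=[0.5483]
First v>=0 after going negative at step 7, time=2.1000

Answer: 2.1000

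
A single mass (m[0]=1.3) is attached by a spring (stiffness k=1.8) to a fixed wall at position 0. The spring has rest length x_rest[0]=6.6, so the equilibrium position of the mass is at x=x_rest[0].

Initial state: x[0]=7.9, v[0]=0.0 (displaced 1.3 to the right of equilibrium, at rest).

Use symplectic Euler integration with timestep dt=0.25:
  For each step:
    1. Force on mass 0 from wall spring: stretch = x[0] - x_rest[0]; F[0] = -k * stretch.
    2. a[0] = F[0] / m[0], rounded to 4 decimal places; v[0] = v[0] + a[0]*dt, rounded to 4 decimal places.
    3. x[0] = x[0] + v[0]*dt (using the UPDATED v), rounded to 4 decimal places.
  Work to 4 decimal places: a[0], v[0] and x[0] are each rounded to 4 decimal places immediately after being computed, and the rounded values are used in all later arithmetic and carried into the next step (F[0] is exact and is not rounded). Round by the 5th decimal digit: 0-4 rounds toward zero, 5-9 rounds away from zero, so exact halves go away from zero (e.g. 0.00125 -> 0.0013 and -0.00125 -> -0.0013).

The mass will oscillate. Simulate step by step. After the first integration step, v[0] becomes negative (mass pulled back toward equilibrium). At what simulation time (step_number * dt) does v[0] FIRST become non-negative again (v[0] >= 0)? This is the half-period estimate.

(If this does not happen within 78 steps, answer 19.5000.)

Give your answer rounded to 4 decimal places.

Answer: 2.7500

Derivation:
Step 0: x=[7.9000] v=[0.0000]
Step 1: x=[7.7875] v=[-0.4500]
Step 2: x=[7.5722] v=[-0.8611]
Step 3: x=[7.2728] v=[-1.1976]
Step 4: x=[6.9152] v=[-1.4305]
Step 5: x=[6.5303] v=[-1.5396]
Step 6: x=[6.1514] v=[-1.5155]
Step 7: x=[5.8114] v=[-1.3602]
Step 8: x=[5.5396] v=[-1.0872]
Step 9: x=[5.3596] v=[-0.7202]
Step 10: x=[5.2869] v=[-0.2908]
Step 11: x=[5.3278] v=[0.1637]
First v>=0 after going negative at step 11, time=2.7500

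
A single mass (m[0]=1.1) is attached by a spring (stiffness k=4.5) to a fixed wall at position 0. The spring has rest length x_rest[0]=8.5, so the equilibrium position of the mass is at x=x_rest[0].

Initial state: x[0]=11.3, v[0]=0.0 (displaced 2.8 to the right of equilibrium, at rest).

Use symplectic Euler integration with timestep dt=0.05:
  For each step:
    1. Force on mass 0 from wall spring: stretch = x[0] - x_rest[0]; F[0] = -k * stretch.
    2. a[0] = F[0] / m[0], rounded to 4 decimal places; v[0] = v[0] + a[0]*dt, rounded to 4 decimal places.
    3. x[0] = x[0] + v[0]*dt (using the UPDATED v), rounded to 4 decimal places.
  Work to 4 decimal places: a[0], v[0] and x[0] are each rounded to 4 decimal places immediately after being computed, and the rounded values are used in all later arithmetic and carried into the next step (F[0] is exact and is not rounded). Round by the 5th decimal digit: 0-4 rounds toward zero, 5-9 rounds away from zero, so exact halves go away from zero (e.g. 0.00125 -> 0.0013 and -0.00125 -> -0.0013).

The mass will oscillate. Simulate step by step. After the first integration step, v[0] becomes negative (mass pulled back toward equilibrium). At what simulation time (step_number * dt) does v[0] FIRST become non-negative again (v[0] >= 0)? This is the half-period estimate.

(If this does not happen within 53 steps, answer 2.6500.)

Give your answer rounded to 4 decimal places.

Answer: 1.6000

Derivation:
Step 0: x=[11.3000] v=[0.0000]
Step 1: x=[11.2714] v=[-0.5727]
Step 2: x=[11.2144] v=[-1.1396]
Step 3: x=[11.1297] v=[-1.6948]
Step 4: x=[11.0181] v=[-2.2327]
Step 5: x=[10.8807] v=[-2.7478]
Step 6: x=[10.7190] v=[-3.2348]
Step 7: x=[10.5346] v=[-3.6887]
Step 8: x=[10.3294] v=[-4.1049]
Step 9: x=[10.1054] v=[-4.4791]
Step 10: x=[9.8650] v=[-4.8075]
Step 11: x=[9.6107] v=[-5.0867]
Step 12: x=[9.3450] v=[-5.3139]
Step 13: x=[9.0707] v=[-5.4867]
Step 14: x=[8.7905] v=[-5.6034]
Step 15: x=[8.5074] v=[-5.6628]
Step 16: x=[8.2242] v=[-5.6643]
Step 17: x=[7.9438] v=[-5.6079]
Step 18: x=[7.6691] v=[-5.4941]
Step 19: x=[7.4029] v=[-5.3241]
Step 20: x=[7.1479] v=[-5.0997]
Step 21: x=[6.9067] v=[-4.8231]
Step 22: x=[6.6818] v=[-4.4972]
Step 23: x=[6.4755] v=[-4.1253]
Step 24: x=[6.2899] v=[-3.7112]
Step 25: x=[6.1269] v=[-3.2591]
Step 26: x=[5.9882] v=[-2.7737]
Step 27: x=[5.8752] v=[-2.2599]
Step 28: x=[5.7891] v=[-1.7230]
Step 29: x=[5.7307] v=[-1.1685]
Step 30: x=[5.7006] v=[-0.6021]
Step 31: x=[5.6991] v=[-0.0295]
Step 32: x=[5.7263] v=[0.5434]
First v>=0 after going negative at step 32, time=1.6000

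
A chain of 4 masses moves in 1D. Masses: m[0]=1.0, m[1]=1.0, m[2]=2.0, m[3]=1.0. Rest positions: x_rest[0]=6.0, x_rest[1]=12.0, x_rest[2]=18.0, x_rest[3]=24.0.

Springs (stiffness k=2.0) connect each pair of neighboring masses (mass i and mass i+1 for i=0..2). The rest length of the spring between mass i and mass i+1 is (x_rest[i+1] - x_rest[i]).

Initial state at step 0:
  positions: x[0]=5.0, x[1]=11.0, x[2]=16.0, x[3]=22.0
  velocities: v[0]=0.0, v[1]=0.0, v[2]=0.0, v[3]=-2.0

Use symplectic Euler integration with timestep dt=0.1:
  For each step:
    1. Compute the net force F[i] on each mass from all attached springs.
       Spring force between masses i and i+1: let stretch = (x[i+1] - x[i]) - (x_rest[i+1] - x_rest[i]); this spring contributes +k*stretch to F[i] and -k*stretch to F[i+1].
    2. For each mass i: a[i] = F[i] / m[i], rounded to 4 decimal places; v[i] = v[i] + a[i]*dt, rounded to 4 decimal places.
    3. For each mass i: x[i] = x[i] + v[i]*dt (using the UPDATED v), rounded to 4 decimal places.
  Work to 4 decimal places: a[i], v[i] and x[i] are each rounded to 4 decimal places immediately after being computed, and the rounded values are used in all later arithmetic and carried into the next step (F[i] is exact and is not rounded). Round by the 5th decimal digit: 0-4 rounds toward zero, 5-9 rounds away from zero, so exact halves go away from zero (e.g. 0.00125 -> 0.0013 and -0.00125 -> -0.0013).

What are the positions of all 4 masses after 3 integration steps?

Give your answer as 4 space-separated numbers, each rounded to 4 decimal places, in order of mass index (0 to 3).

Answer: 4.9980 10.8849 16.0501 21.4169

Derivation:
Step 0: x=[5.0000 11.0000 16.0000 22.0000] v=[0.0000 0.0000 0.0000 -2.0000]
Step 1: x=[5.0000 10.9800 16.0100 21.8000] v=[0.0000 -0.2000 0.1000 -2.0000]
Step 2: x=[4.9996 10.9410 16.0276 21.6042] v=[-0.0040 -0.3900 0.1760 -1.9580]
Step 3: x=[4.9980 10.8849 16.0501 21.4169] v=[-0.0157 -0.5610 0.2250 -1.8733]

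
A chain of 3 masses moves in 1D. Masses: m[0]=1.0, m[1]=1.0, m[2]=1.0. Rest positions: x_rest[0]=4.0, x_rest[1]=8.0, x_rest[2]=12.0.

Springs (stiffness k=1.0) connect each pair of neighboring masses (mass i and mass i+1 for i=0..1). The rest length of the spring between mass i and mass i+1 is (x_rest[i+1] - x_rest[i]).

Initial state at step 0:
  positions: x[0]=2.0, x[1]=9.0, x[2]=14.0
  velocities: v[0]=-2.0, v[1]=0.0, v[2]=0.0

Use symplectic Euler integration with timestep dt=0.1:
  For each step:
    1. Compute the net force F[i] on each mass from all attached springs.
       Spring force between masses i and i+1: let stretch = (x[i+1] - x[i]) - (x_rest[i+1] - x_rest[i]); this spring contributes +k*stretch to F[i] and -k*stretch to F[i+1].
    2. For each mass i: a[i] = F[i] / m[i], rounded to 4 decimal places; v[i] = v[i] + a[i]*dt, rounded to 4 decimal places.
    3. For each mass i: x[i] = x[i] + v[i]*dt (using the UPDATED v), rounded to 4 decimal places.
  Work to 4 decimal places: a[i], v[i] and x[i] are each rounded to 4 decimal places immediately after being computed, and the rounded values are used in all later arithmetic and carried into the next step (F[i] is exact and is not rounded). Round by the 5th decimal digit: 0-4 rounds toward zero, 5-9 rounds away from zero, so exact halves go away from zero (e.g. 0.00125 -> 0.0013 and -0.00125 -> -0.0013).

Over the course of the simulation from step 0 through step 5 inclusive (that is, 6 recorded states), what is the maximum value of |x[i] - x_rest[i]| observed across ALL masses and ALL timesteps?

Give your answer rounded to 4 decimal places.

Answer: 2.5280

Derivation:
Step 0: x=[2.0000 9.0000 14.0000] v=[-2.0000 0.0000 0.0000]
Step 1: x=[1.8300 8.9800 13.9900] v=[-1.7000 -0.2000 -0.1000]
Step 2: x=[1.6915 8.9386 13.9699] v=[-1.3850 -0.4140 -0.2010]
Step 3: x=[1.5855 8.8750 13.9395] v=[-1.0603 -0.6356 -0.3041]
Step 4: x=[1.5124 8.7892 13.8984] v=[-0.7314 -0.8581 -0.4106]
Step 5: x=[1.4720 8.6817 13.8463] v=[-0.4037 -1.0749 -0.5215]
Max displacement = 2.5280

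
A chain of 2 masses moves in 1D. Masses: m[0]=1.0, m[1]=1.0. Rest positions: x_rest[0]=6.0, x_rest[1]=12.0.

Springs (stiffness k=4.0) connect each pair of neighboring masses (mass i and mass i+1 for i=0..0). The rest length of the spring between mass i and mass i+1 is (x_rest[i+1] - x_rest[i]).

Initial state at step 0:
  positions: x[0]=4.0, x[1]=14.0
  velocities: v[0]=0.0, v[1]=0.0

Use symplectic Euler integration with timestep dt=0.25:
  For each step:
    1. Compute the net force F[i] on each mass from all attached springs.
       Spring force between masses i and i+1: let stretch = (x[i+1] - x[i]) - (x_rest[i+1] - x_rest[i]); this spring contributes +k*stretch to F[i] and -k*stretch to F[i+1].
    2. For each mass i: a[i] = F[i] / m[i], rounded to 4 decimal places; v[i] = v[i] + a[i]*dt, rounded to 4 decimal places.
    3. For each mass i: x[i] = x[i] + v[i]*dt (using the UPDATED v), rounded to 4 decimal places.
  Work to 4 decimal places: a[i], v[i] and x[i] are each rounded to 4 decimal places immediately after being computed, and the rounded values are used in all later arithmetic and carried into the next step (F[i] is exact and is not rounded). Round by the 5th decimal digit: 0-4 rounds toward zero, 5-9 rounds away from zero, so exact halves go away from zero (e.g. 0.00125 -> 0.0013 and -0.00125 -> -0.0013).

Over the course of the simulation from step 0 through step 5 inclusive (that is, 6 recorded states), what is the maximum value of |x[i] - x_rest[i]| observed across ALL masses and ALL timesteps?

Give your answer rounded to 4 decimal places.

Answer: 2.1250

Derivation:
Step 0: x=[4.0000 14.0000] v=[0.0000 0.0000]
Step 1: x=[5.0000 13.0000] v=[4.0000 -4.0000]
Step 2: x=[6.5000 11.5000] v=[6.0000 -6.0000]
Step 3: x=[7.7500 10.2500] v=[5.0000 -5.0000]
Step 4: x=[8.1250 9.8750] v=[1.5000 -1.5000]
Step 5: x=[7.4375 10.5625] v=[-2.7500 2.7500]
Max displacement = 2.1250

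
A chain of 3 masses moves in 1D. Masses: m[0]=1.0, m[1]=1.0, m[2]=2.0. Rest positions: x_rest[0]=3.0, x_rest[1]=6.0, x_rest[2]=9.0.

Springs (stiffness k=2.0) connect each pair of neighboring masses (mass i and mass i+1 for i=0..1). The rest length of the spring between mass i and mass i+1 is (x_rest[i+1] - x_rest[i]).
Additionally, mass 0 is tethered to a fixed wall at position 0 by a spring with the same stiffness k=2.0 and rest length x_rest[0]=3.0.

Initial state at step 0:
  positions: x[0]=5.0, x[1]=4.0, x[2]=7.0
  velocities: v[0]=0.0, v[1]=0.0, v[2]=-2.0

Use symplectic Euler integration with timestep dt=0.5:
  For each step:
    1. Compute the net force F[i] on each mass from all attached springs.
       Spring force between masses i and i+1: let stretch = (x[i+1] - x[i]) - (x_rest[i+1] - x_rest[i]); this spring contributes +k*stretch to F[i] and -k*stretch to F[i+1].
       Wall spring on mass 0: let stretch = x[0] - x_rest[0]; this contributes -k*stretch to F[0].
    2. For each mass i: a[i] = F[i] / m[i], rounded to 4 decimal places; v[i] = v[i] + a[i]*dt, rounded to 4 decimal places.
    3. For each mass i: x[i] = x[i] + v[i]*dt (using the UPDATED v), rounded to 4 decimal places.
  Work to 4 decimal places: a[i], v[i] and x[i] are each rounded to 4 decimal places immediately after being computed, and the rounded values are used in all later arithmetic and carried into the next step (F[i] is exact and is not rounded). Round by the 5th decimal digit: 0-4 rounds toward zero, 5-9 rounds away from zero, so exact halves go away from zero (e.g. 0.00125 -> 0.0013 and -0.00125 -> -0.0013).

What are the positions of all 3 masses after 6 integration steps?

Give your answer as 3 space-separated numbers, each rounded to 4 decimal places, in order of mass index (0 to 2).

Step 0: x=[5.0000 4.0000 7.0000] v=[0.0000 0.0000 -2.0000]
Step 1: x=[2.0000 6.0000 6.0000] v=[-6.0000 4.0000 -2.0000]
Step 2: x=[0.0000 6.0000 5.7500] v=[-4.0000 0.0000 -0.5000]
Step 3: x=[1.0000 2.8750 6.3125] v=[2.0000 -6.2500 1.1250]
Step 4: x=[2.4375 0.5313 6.7657] v=[2.8750 -4.6875 0.9063]
Step 5: x=[1.7032 2.2579 6.4103] v=[-1.4687 3.4531 -0.7109]
Step 6: x=[0.3946 5.7833 5.7668] v=[-2.6172 7.0508 -1.2871]

Answer: 0.3946 5.7833 5.7668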